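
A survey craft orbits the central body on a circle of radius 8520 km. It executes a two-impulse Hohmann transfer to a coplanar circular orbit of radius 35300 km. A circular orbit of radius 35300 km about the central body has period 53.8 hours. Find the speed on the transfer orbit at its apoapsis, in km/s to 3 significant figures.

v = 0.714 km/s

From Kepler's third law T² = 4π²r³/μ at r = 35300 km, T = 53.8 hours = 53.8 × 3600 s = 1.9368×10^5 s: μ = 4π²r³/T² = 46292.9 km³/s².
Transfer-ellipse semi-major axis a_t = (r₁ + r₂)/2 = (8520 + 35300)/2 = 21910 km.
At apoapsis, r = 35300 km.
Applying v² = μ(2/r − 1/a_t): v = 0.7141 km/s.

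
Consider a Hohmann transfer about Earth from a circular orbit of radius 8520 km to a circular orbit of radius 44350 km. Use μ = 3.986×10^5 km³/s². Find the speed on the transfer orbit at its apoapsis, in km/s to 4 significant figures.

v = 1.702 km/s

Semi-major axis of the transfer orbit: a_t = (8520 + 44350)/2 = 26435 km.
At apoapsis, r = 44350 km.
Vis-viva: v = √[μ(2/r − 1/a_t)] = √[3.986×10^5 × (2/44350 − 1/26435)] = 1.702 km/s.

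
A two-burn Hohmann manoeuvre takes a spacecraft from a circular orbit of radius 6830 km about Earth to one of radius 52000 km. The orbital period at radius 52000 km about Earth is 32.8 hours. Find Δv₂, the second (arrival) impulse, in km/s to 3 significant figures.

From Kepler's third law T² = 4π²r³/μ at r = 52000 km, T = 32.8 hours = 32.8 × 3600 s = 1.1808×10^5 s: μ = 4π²r³/T² = 3.98123×10^5 km³/s².
The Hohmann ellipse has a_t = (r₁ + r₂)/2 = 29415 km.
Circular speed at r = 52000 km: v_c = √(μ/r) = 2.767 km/s.
Transfer-orbit speed at the same r (vis-viva, a = a_t): v_t = √[μ(2/r − 1/a_t)] = 1.333 km/s.
Δv₂ = |v_t − v_c| = |1.333 − 2.767| = 1.434 km/s.

Δv₂ = 1.43 km/s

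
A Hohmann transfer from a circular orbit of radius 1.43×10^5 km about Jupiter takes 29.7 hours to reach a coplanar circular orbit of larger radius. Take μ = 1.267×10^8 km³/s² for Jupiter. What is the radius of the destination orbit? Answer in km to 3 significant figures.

r₂ = 9.12×10^5 km

Transfer time t = 29.7 hours = 1.0692×10^5 s, and t = π√(a_t³/μ).
So a_t = (μ t²/π²)^(1/3) = (1.267×10^8 × (1.0692×10^5)² / π²)^(1/3) = 5.2747×10^5 km.
Since a_t = (r₁ + r₂)/2, r₂ = 2a_t − r₁ = 2×5.2747×10^5 − 1.430×10^5 = 9.1194×10^5 km.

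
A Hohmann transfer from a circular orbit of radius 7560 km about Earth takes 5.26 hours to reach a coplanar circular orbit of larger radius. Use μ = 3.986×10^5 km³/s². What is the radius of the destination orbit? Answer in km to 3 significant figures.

r₂ = 41200 km

Transfer time t = 5.26 hours = 18936 s, and t = π√(a_t³/μ).
So a_t = (μ t²/π²)^(1/3) = (3.986×10^5 × (18936)² / π²)^(1/3) = 24375 km.
Since a_t = (r₁ + r₂)/2, r₂ = 2a_t − r₁ = 2×24375 − 7560 = 41190 km.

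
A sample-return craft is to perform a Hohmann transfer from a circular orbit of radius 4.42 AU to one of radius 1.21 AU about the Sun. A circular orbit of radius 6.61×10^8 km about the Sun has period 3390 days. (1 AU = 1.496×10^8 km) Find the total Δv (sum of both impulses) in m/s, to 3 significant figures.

Δv = 11700 m/s

From Kepler's third law T² = 4π²r³/μ at r = 6.61×10^8 km, T = 3390 days = 3390 × 86400 s = 2.92896×10^8 s: μ = 4π²r³/T² = 1.32904×10^11 km³/s².
In km: r₁ = 4.42 × 1.496×10^8 = 6.61232×10^8 km; r₂ = 1.21 × 1.496×10^8 = 1.81016×10^8 km.
Transfer-ellipse semi-major axis a_t = (r₁ + r₂)/2 = (6.61232×10^8 + 1.81016×10^8)/2 = 4.21124×10^8 km.
Circular speed at r₁: v₁ = √(μ/r₁) = √(1.32904×10^11/6.61232×10^8) = 14.177 km/s.
On the transfer ellipse at r₁, v² = μ(2/r − 1/a) gives v_a = √[μ(2/r₁ − 1/a_t)] = 9.2949 km/s.
First burn Δv₁ = |v_a − v₁| = 4.882 km/s.
At r₂, v₂ = √(μ/r₂) = 27.096 km/s.
Transfer-orbit speed at r₂: v_p = √[μ(2/r₂ − 1/a_t)] = 33.953 km/s.
Second burn Δv₂ = |v₂ − v_p| = 6.857 km/s.
Total Δv = Δv₁ + Δv₂ = 11.74 km/s.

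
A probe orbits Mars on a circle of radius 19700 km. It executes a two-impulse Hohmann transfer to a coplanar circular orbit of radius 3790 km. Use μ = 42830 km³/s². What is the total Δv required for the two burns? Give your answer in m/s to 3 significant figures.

Transfer-ellipse semi-major axis a_t = (r₁ + r₂)/2 = (19700 + 3790)/2 = 11745 km.
At r₁ the circular-orbit speed is v₁ = √(μ/r₁) = 1.4745 km/s.
Transfer-orbit speed at r₁ (vis-viva): v_a = √[μ(2/r₁ − 1/a_t)] = 0.83759 km/s.
First burn Δv₁ = |v_a − v₁| = 0.6369 km/s.
Circular speed at r₂: v₂ = √(μ/r₂) = 3.36166 km/s.
Transfer-orbit speed at r₂: v_p = √[μ(2/r₂ − 1/a_t)] = 4.35373 km/s.
Second burn Δv₂ = |v₂ − v_p| = 0.9921 km/s.
Δv = Δv₁ + Δv₂ = 0.6369 + 0.9921 = 1.629 km/s.

Δv = 1630 m/s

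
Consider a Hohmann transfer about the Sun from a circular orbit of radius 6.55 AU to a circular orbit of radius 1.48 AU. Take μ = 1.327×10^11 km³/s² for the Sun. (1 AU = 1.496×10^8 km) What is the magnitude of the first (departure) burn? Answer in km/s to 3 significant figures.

Δv₁ = 4.57 km/s

In km: r₁ = 6.55 × 1.496×10^8 = 9.7988×10^8 km; r₂ = 1.48 × 1.496×10^8 = 2.21408×10^8 km.
Transfer-ellipse semi-major axis a_t = (r₁ + r₂)/2 = (9.7988×10^8 + 2.21408×10^8)/2 = 6.00644×10^8 km.
On the circular orbit at r = 9.7988×10^8 km, v_c = √(μ/r) = 11.637 km/s.
Vis-viva on the transfer ellipse at r = 9.7988×10^8 km gives v_t = √[μ(2/r − 1/a_t)] = 7.0654 km/s.
Δv₁ = |v_t − v_c| = |7.0654 − 11.637| = 4.572 km/s.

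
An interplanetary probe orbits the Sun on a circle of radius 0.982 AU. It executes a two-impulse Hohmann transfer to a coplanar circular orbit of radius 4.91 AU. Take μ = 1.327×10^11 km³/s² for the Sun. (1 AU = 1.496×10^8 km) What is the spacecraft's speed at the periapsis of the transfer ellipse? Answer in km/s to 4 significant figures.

In km: r₁ = 0.982 × 1.496×10^8 = 1.469072×10^8 km; r₂ = 4.91 × 1.496×10^8 = 7.34536×10^8 km.
Transfer-ellipse semi-major axis a_t = (r₁ + r₂)/2 = (1.469072×10^8 + 7.34536×10^8)/2 = 4.407216×10^8 km.
The periapsis of the transfer ellipse is at r = 1.469072×10^8 km.
From the vis-viva equation, v = √[μ(2/r − 1/a_t)] = 38.80 km/s.

v = 38.80 km/s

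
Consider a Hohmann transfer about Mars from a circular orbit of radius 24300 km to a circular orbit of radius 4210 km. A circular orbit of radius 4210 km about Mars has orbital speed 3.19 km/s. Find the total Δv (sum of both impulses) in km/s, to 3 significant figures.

From the circular-orbit relation v² = μ/r at r = 4210 km: μ = v²r = (3.19)² × 4210 = 42841.4 km³/s².
Transfer-ellipse semi-major axis a_t = (r₁ + r₂)/2 = (24300 + 4210)/2 = 14255 km.
At r₁ the circular-orbit speed is v₁ = √(μ/r₁) = 1.3278 km/s.
Transfer-orbit speed at r₁ (vis-viva): v_a = √[μ(2/r₁ − 1/a_t)] = 0.72158 km/s.
First burn Δv₁ = |v_a − v₁| = 0.6062 km/s.
At r₂, v₂ = √(μ/r₂) = 3.190 km/s.
Transfer-orbit speed at r₂: v_p = √[μ(2/r₂ − 1/a_t)] = 4.165 km/s.
Second burn Δv₂ = |v₂ − v_p| = 0.9750 km/s.
Total Δv = Δv₁ + Δv₂ = 1.581 km/s.

Δv = 1.58 km/s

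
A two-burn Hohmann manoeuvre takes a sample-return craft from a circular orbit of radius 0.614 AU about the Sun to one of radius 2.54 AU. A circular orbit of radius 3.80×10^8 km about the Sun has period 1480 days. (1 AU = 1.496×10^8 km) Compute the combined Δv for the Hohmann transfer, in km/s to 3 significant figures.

Δv = 17.2 km/s

From Kepler's third law T² = 4π²r³/μ at r = 3.80×10^8 km, T = 1480 days = 1480 × 86400 s = 1.27872×10^8 s: μ = 4π²r³/T² = 1.32483×10^11 km³/s².
In km: r₁ = 0.614 × 1.496×10^8 = 9.18544×10^7 km; r₂ = 2.54 × 1.496×10^8 = 3.79984×10^8 km.
Transfer-ellipse semi-major axis a_t = (r₁ + r₂)/2 = (9.18544×10^7 + 3.79984×10^8)/2 = 2.359192×10^8 km.
At r₁ the circular-orbit speed is v₁ = √(μ/r₁) = 37.98 km/s.
On the transfer ellipse at r₁, v² = μ(2/r − 1/a) gives v_p = √[μ(2/r₁ − 1/a_t)] = 48.20 km/s.
First burn Δv₁ = |v_p − v₁| = 10.22 km/s.
Circular speed at r₂: v₂ = √(μ/r₂) = 18.672 km/s.
Transfer-orbit speed at r₂: v_a = √[μ(2/r₂ − 1/a_t)] = 11.651 km/s.
Second burn Δv₂ = |v₂ − v_a| = 7.021 km/s.
Total Δv = Δv₁ + Δv₂ = 17.24 km/s.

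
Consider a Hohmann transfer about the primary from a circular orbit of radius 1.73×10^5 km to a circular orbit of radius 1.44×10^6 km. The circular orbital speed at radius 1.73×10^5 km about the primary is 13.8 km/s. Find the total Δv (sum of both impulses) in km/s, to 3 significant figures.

From the circular-orbit relation v² = μ/r at r = 1.73×10^5 km: μ = v²r = (13.8)² × 1.73×10^5 = 3.29461×10^7 km³/s².
The Hohmann ellipse has a_t = (r₁ + r₂)/2 = 8.065×10^5 km.
Circular speed at r₁: v₁ = √(μ/r₁) = √(3.29461×10^7/1.730×10^5) = 13.80 km/s.
Transfer-orbit speed at r₁ (vis-viva): v_p = √[μ(2/r₁ − 1/a_t)] = 18.44 km/s.
First burn Δv₁ = |v_p − v₁| = 4.640 km/s.
Circular speed at r₂: v₂ = √(μ/r₂) = 4.783 km/s.
Transfer-orbit speed at r₂: v_a = √[μ(2/r₂ − 1/a_t)] = 2.215 km/s.
Second burn Δv₂ = |v₂ − v_a| = 2.568 km/s.
Total Δv = Δv₁ + Δv₂ = 7.208 km/s.

Δv = 7.21 km/s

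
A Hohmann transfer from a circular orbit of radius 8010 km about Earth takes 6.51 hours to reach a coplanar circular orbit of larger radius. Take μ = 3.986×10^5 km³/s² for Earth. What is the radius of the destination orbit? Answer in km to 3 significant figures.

r₂ = 48200 km

Transfer time t = 6.51 hours = 23436 s, and t = π√(a_t³/μ).
So a_t = (μ t²/π²)^(1/3) = (3.986×10^5 × (23436)² / π²)^(1/3) = 28098 km.
Since a_t = (r₁ + r₂)/2, r₂ = 2a_t − r₁ = 2×28098 − 8010 = 48186 km.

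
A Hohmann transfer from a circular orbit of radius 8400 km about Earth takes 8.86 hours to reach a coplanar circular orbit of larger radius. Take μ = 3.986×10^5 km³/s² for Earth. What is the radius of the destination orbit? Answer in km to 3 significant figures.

r₂ = 60600 km

Transfer time t = 8.86 hours = 31896 s, and t = π√(a_t³/μ).
So a_t = (μ t²/π²)^(1/3) = (3.986×10^5 × (31896)² / π²)^(1/3) = 34507 km.
Since a_t = (r₁ + r₂)/2, r₂ = 2a_t − r₁ = 2×34507 − 8400 = 60614 km.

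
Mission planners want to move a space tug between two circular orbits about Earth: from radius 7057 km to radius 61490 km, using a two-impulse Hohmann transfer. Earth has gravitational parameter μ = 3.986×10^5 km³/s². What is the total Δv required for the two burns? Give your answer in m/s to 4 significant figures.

Δv = 3942 m/s

Transfer-ellipse semi-major axis a_t = (r₁ + r₂)/2 = (7057 + 61490)/2 = 34273.5 km.
Circular speed at r₁: v₁ = √(μ/r₁) = √(3.986×10^5/7057) = 7.51551 km/s.
On the transfer ellipse at r₁, vis-viva gives v_p = √[μ(2/r₁ − 1/a_t)] = 10.0666 km/s.
First burn Δv₁ = |v_p − v₁| = 2.551 km/s.
At r₂, v₂ = √(μ/r₂) = 2.546 km/s.
Transfer-orbit speed at r₂: v_a = √[μ(2/r₂ − 1/a_t)] = 1.155 km/s.
Second burn Δv₂ = |v₂ − v_a| = 1.391 km/s.
Total Δv = Δv₁ + Δv₂ = 3.942 km/s.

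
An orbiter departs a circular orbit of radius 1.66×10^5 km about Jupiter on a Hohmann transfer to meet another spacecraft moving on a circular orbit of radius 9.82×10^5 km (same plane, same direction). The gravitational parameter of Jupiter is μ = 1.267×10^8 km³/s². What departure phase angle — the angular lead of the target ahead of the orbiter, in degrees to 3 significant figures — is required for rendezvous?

The Hohmann ellipse has a_t = (r₁ + r₂)/2 = 5.740×10^5 km.
Transfer time t = π√(a_t³/μ) = 1.2138×10^5 s.
Target angular speed ω₂ = √(μ/r₂³) = 1.1567×10^-5 rad/s.
Angle swept by the target during transfer: ω₂·t = 1.404 rad = 80.44°.
Arrival is 180° from departure on the ellipse, so φ = 180° − 80.44° = 99.6°.

φ = 99.6°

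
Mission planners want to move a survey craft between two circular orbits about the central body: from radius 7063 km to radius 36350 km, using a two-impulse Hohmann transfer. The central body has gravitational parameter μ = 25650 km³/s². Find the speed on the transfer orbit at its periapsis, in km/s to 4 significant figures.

The Hohmann ellipse has a_t = (r₁ + r₂)/2 = 21706.5 km.
The periapsis of the transfer ellipse is at r = 7063 km.
From the vis-viva equation, v = √[μ(2/r − 1/a_t)] = 2.466 km/s.

v = 2.466 km/s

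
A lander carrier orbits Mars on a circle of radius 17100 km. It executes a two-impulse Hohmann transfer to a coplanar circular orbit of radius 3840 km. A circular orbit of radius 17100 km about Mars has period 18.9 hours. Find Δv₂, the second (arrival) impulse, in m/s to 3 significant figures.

From Kepler's third law T² = 4π²r³/μ at r = 17100 km, T = 18.9 hours = 18.9 × 3600 s = 68040 s: μ = 4π²r³/T² = 42640.2 km³/s².
Semi-major axis of the transfer orbit: a_t = (17100 + 3840)/2 = 10470 km.
On the circular orbit at r = 3840 km, v_c = √(μ/r) = 3.3323 km/s.
Transfer-orbit speed at the same r (vis-viva, a = a_t): v_t = √[μ(2/r − 1/a_t)] = 4.2586 km/s.
Δv₂ = |v_t − v_c| = |4.2586 − 3.3323| = 0.9263 km/s.

Δv₂ = 926 m/s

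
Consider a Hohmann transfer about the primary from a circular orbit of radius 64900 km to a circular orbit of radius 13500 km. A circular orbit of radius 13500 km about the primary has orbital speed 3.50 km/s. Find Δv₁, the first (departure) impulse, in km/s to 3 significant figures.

From the circular-orbit relation v² = μ/r at r = 13500 km: μ = v²r = (3.50)² × 13500 = 1.65375×10^5 km³/s².
The Hohmann ellipse has a_t = (r₁ + r₂)/2 = 39200 km.
Circular speed at r = 64900 km: v_c = √(μ/r) = 1.5963 km/s.
Vis-viva on the transfer ellipse at r = 64900 km gives v_t = √[μ(2/r − 1/a_t)] = 0.93678 km/s.
Δv₁ = |v_t − v_c| = |0.93678 − 1.5963| = 0.6595 km/s.

Δv₁ = 0.660 km/s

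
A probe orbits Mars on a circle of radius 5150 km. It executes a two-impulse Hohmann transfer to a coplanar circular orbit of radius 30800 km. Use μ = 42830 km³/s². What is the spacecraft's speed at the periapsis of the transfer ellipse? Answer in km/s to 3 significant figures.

Semi-major axis of the transfer orbit: a_t = (5150 + 30800)/2 = 17975 km.
At periapsis, r = 5150 km.
Applying v² = μ(2/r − 1/a_t): v = 3.775 km/s.

v = 3.77 km/s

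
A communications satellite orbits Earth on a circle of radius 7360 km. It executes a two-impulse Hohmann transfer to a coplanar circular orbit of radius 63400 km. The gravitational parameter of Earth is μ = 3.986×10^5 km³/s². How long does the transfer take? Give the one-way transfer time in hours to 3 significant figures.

Semi-major axis of the transfer orbit: a_t = (7360 + 63400)/2 = 35380 km.
Transfer time t = π√(a_t³/μ) = π√((35380)³ / 3.986×10^5) = 33110 s.
Converting: 33110 s ÷ 3600 s/hour = 9.20 hours.

t = 9.20 hours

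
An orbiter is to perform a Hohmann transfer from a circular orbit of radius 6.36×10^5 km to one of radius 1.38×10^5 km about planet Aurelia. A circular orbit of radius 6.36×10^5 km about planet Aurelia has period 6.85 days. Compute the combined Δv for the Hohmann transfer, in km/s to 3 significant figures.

From Kepler's third law T² = 4π²r³/μ at r = 6.36×10^5 km, T = 6.85 days = 6.85 × 86400 s = 5.9184×10^5 s: μ = 4π²r³/T² = 2.89950×10^7 km³/s².
The Hohmann ellipse has a_t = (r₁ + r₂)/2 = 3.870×10^5 km.
Circular speed at r₁: v₁ = √(μ/r₁) = √(2.89950×10^7/6.360×10^5) = 6.752 km/s.
On the transfer ellipse at r₁, v² = μ(2/r − 1/a) gives v_a = √[μ(2/r₁ − 1/a_t)] = 4.032 km/s.
First burn Δv₁ = |v_a − v₁| = 2.720 km/s.
Circular speed at r₂: v₂ = √(μ/r₂) = 14.495 km/s.
Transfer-orbit speed at r₂: v_p = √[μ(2/r₂ − 1/a_t)] = 18.582 km/s.
Second burn Δv₂ = |v₂ − v_p| = 4.087 km/s.
Δv = Δv₁ + Δv₂ = 2.720 + 4.087 = 6.807 km/s.

Δv = 6.81 km/s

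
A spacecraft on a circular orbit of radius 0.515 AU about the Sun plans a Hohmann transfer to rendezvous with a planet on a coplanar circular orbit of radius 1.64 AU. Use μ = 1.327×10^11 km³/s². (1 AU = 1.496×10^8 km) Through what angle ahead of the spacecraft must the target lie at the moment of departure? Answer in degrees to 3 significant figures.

φ = 84.1°

In km: r₁ = 0.515 × 1.496×10^8 = 7.7044×10^7 km; r₂ = 1.64 × 1.496×10^8 = 2.45344×10^8 km.
Transfer-ellipse semi-major axis a_t = (r₁ + r₂)/2 = (7.7044×10^7 + 2.45344×10^8)/2 = 1.61194×10^8 km.
The half-period of the transfer ellipse is t = π√(a_t³/μ) = 1.765×10^7 s.
Target angular speed ω₂ = √(μ/r₂³) = 9.479×10^-8 rad/s.
Angle swept by the target during transfer: ω₂·t = 1.673 rad = 95.86°.
The spacecraft traverses 180° on the transfer ellipse, so the target must lead by 180° − 95.86° = 84.1°.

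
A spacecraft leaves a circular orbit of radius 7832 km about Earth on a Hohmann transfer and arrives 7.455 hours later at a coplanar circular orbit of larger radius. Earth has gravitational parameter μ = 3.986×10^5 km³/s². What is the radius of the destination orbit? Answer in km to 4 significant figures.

Transfer time t = 7.455 hours = 26838 s, and t = π√(a_t³/μ).
So a_t = (μ t²/π²)^(1/3) = (3.986×10^5 × (26838)² / π²)^(1/3) = 30755 km.
Since a_t = (r₁ + r₂)/2, r₂ = 2a_t − r₁ = 2×30755 − 7832 = 53678 km.

r₂ = 53680 km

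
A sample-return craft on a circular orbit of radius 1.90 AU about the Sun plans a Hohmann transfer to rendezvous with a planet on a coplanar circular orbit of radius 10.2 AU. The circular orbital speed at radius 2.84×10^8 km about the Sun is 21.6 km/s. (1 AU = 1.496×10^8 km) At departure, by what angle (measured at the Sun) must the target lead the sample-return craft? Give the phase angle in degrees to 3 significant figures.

φ = 97.8°

From the circular-orbit relation v² = μ/r at r = 2.84×10^8 km: μ = v²r = (21.6)² × 2.84×10^8 = 1.32503×10^11 km³/s².
In km: r₁ = 1.90 × 1.496×10^8 = 2.8424×10^8 km; r₂ = 10.2 × 1.496×10^8 = 1.52592×10^9 km.
Transfer-ellipse semi-major axis a_t = (r₁ + r₂)/2 = (2.8424×10^8 + 1.52592×10^9)/2 = 9.0508×10^8 km.
The half-period of the transfer ellipse is t = π√(a_t³/μ) = 2.350×10^8 s.
Target angular speed ω₂ = √(μ/r₂³) = 6.107×10^-9 rad/s.
Angle swept by the target during transfer: ω₂·t = 1.4351 rad = 82.23°.
Arrival is 180° from departure on the ellipse, so φ = 180° − 82.23° = 97.8°.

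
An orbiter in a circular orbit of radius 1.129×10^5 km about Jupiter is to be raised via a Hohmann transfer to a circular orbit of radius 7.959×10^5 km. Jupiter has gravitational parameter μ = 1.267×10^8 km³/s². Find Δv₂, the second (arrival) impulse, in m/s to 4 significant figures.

The Hohmann ellipse has a_t = (r₁ + r₂)/2 = 4.544×10^5 km.
Circular speed at r = 7.959×10^5 km: v_c = √(μ/r) = 12.617 km/s.
Vis-viva on the transfer ellipse at r = 7.959×10^5 km gives v_t = √[μ(2/r − 1/a_t)] = 6.2891 km/s.
Δv₂ = |v_t − v_c| = |6.2891 − 12.617| = 6.328 km/s.

Δv₂ = 6328 m/s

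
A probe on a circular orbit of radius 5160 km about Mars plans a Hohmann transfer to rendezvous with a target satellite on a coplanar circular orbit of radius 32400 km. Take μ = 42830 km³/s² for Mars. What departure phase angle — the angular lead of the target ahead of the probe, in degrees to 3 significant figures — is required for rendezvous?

The Hohmann ellipse has a_t = (r₁ + r₂)/2 = 18780 km.
The half-period of the transfer ellipse is t = π√(a_t³/μ) = 39068 s.
The target's mean motion on its circular orbit is ω₂ = √(μ/r₂³) = 3.5486×10^-5 rad/s.
Angle swept by the target during transfer: ω₂·t = 1.3864 rad = 79.43°.
Arrival is 180° from departure on the ellipse, so φ = 180° − 79.43° = 101°.

φ = 101°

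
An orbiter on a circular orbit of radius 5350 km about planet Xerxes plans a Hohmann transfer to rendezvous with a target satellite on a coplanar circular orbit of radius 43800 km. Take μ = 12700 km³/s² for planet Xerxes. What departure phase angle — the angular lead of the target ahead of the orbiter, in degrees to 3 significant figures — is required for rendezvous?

φ = 104°

The Hohmann ellipse has a_t = (r₁ + r₂)/2 = 24575 km.
Transfer time t = π√(a_t³/μ) = 1.07396×10^5 s.
Target angular speed ω₂ = √(μ/r₂³) = 1.22939×10^-5 rad/s.
Angle swept by the target during transfer: ω₂·t = 1.3203 rad = 75.65°.
The orbiter traverses 180° on the transfer ellipse, so the target must lead by 180° − 75.65° = 104°.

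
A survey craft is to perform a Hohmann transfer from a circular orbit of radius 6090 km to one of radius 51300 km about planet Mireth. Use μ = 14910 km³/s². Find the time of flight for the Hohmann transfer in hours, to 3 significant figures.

Transfer-ellipse semi-major axis a_t = (r₁ + r₂)/2 = (6090 + 51300)/2 = 28695 km.
By Kepler's third law the transfer-orbit period is T = 2π√(a_t³/μ), so t = T/2 = 1.2506×10^5 s.
Converting: 1.2506×10^5 s ÷ 3600 s/hour = 34.7 hours.

t = 34.7 hours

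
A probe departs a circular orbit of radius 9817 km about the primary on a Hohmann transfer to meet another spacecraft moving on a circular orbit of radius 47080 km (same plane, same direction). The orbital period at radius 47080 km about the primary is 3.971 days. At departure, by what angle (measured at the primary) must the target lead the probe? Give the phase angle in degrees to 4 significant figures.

φ = 95.45°

From Kepler's third law T² = 4π²r³/μ at r = 47080 km, T = 3.971 days = 3.971 × 86400 s = 3.430944×10^5 s: μ = 4π²r³/T² = 34997.9 km³/s².
Semi-major axis of the transfer orbit: a_t = (9817 + 47080)/2 = 28448.5 km.
Transfer time t = π√(a_t³/μ) = 80578.3 s.
Target angular speed ω₂ = √(μ/r₂³) = 1.83133×10^-5 rad/s.
Angle swept by the target during transfer: ω₂·t = 1.4757 rad = 84.55°.
The probe traverses 180° on the transfer ellipse, so the target must lead by 180° − 84.55° = 95.45°.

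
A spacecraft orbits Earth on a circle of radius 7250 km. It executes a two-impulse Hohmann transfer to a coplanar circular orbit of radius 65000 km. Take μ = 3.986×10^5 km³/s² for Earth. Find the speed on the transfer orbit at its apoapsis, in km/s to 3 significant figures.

Semi-major axis of the transfer orbit: a_t = (7250 + 65000)/2 = 36125 km.
At apoapsis, r = 65000 km.
From the vis-viva equation, v = √[μ(2/r − 1/a_t)] = 1.109 km/s.

v = 1.11 km/s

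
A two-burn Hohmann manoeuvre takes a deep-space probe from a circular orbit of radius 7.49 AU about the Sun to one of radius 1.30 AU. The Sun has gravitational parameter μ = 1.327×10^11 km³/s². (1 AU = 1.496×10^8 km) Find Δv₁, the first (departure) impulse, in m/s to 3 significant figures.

Δv₁ = 4960 m/s

In km: r₁ = 7.49 × 1.496×10^8 = 1.120504×10^9 km; r₂ = 1.30 × 1.496×10^8 = 1.9448×10^8 km.
Transfer-ellipse semi-major axis a_t = (r₁ + r₂)/2 = (1.120504×10^9 + 1.9448×10^8)/2 = 6.57492×10^8 km.
On the circular orbit at r = 1.120504×10^9 km, v_c = √(μ/r) = 10.883 km/s.
Vis-viva on the transfer ellipse at r = 1.120504×10^9 km gives v_t = √[μ(2/r − 1/a_t)] = 5.9186 km/s.
Δv₁ = |v_t − v_c| = |5.9186 − 10.883| = 4.964 km/s.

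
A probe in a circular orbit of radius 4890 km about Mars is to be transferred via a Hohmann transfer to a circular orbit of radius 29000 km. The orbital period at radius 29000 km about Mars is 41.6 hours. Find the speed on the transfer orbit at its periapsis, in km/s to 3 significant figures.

v = 3.88 km/s

From Kepler's third law T² = 4π²r³/μ at r = 29000 km, T = 41.6 hours = 41.6 × 3600 s = 1.4976×10^5 s: μ = 4π²r³/T² = 42930.1 km³/s².
Semi-major axis of the transfer orbit: a_t = (4890 + 29000)/2 = 16945 km.
The periapsis of the transfer ellipse is at r = 4890 km.
Applying v² = μ(2/r − 1/a_t): v = 3.876 km/s.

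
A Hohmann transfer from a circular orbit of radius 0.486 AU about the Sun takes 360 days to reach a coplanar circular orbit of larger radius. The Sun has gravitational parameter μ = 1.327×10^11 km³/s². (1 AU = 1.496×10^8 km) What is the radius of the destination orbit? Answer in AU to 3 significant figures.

In km: r₁ = 0.486 × 1.496×10^8 = 7.27056×10^7 km.
Transfer time t = 360 days = 3.1104×10^7 s, and t = π√(a_t³/μ).
So a_t = (μ t²/π²)^(1/3) = (1.327×10^11 × (3.1104×10^7)² / π²)^(1/3) = 2.3518×10^8 km.
Since a_t = (r₁ + r₂)/2, r₂ = 2a_t − r₁ = 2×2.3518×10^8 − 7.27056×10^7 = 3.976544×10^8 km.
In AU: r₂ = 3.976544×10^8 / 1.496×10^8 = 2.66 AU.

r₂ = 2.66 AU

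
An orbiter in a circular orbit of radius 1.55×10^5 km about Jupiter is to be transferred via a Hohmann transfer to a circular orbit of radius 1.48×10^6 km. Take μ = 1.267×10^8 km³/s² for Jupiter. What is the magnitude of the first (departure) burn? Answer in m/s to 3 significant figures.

Transfer-ellipse semi-major axis a_t = (r₁ + r₂)/2 = (1.550×10^5 + 1.480×10^6)/2 = 8.175×10^5 km.
On the circular orbit at r = 1.550×10^5 km, v_c = √(μ/r) = 28.591 km/s.
Transfer-orbit speed at the same r (vis-viva, a = a_t): v_t = √[μ(2/r − 1/a_t)] = 38.469 km/s.
Δv₁ = |v_t − v_c| = |38.469 − 28.591| = 9.878 km/s.

Δv₁ = 9880 m/s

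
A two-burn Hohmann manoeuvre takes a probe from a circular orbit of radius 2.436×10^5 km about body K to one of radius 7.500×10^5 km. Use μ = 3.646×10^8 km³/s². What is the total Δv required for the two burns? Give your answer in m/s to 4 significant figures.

Transfer-ellipse semi-major axis a_t = (r₁ + r₂)/2 = (2.436×10^5 + 7.500×10^5)/2 = 4.968×10^5 km.
At r₁ the circular-orbit speed is v₁ = √(μ/r₁) = 38.6874 km/s.
Transfer-orbit speed at r₁ (v² = μ(2/r − 1/a)): v_p = √[μ(2/r₁ − 1/a_t)] = 47.5346 km/s.
First burn Δv₁ = |v_p − v₁| = 8.847 km/s.
At r₂, v₂ = √(μ/r₂) = 22.048 km/s.
Transfer-orbit speed at r₂: v_a = √[μ(2/r₂ − 1/a_t)] = 15.439 km/s.
Second burn Δv₂ = |v₂ − v_a| = 6.609 km/s.
Total Δv = Δv₁ + Δv₂ = 15.46 km/s.

Δv = 15460 m/s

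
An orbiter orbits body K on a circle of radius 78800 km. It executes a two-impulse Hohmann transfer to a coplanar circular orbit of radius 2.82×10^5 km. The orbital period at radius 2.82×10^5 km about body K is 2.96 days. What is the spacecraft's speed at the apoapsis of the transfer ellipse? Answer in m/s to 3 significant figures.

From Kepler's third law T² = 4π²r³/μ at r = 2.82×10^5 km, T = 2.96 days = 2.96 × 86400 s = 2.55744×10^5 s: μ = 4π²r³/T² = 1.35362×10^7 km³/s².
Semi-major axis of the transfer orbit: a_t = (78800 + 2.820×10^5)/2 = 1.804×10^5 km.
The apoapsis of the transfer ellipse is at r = 2.820×10^5 km.
From the vis-viva equation, v = √[μ(2/r − 1/a_t)] = 4.579 km/s.

v = 4580 m/s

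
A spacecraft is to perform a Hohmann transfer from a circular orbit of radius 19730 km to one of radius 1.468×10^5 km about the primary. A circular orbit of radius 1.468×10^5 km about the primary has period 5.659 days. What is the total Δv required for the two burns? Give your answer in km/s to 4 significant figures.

From Kepler's third law T² = 4π²r³/μ at r = 1.468×10^5 km, T = 5.659 days = 5.659 × 86400 s = 4.889376×10^5 s: μ = 4π²r³/T² = 5.22434×10^5 km³/s².
Semi-major axis of the transfer orbit: a_t = (19730 + 1.468×10^5)/2 = 83265 km.
Circular speed at r₁: v₁ = √(μ/r₁) = √(5.22434×10^5/19730) = 5.146 km/s.
Transfer-orbit speed at r₁ (vis-viva equation): v_p = √[μ(2/r₁ − 1/a_t)] = 6.833 km/s.
First burn Δv₁ = |v_p − v₁| = 1.687 km/s.
At r₂, v₂ = √(μ/r₂) = 1.8865 km/s.
Transfer-orbit speed at r₂: v_a = √[μ(2/r₂ − 1/a_t)] = 0.91830 km/s.
Second burn Δv₂ = |v₂ − v_a| = 0.9682 km/s.
Δv = Δv₁ + Δv₂ = 1.687 + 0.9682 = 2.655 km/s.

Δv = 2.655 km/s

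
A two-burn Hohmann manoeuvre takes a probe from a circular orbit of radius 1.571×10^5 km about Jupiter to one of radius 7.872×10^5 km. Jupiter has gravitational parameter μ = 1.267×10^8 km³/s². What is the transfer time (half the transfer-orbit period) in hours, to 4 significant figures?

t = 25.15 hours

Semi-major axis of the transfer orbit: a_t = (1.571×10^5 + 7.872×10^5)/2 = 4.7215×10^5 km.
By Kepler's third law the transfer-orbit period is T = 2π√(a_t³/μ), so t = T/2 = 90550 s.
Converting: 90550 s ÷ 3600 s/hour = 25.15 hours.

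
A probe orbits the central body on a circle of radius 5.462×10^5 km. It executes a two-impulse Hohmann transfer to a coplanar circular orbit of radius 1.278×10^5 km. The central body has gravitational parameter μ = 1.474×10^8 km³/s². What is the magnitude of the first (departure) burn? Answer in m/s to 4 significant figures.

Transfer-ellipse semi-major axis a_t = (r₁ + r₂)/2 = (5.462×10^5 + 1.278×10^5)/2 = 3.370×10^5 km.
Circular speed at r = 5.462×10^5 km: v_c = √(μ/r) = 16.4276 km/s.
Vis-viva on the transfer ellipse at r = 5.462×10^5 km gives v_t = √[μ(2/r − 1/a_t)] = 10.1163 km/s.
Δv₁ = |v_t − v_c| = |10.1163 − 16.4276| = 6.311 km/s.

Δv₁ = 6311 m/s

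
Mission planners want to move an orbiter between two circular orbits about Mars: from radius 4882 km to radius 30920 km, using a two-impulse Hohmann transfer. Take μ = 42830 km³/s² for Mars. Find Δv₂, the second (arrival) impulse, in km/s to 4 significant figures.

Δv₂ = 0.5623 km/s

Semi-major axis of the transfer orbit: a_t = (4882 + 30920)/2 = 17901 km.
Circular speed at r = 30920 km: v_c = √(μ/r) = 1.1769 km/s.
Transfer-orbit speed at the same r (vis-viva, a = a_t): v_t = √[μ(2/r − 1/a_t)] = 0.61463 km/s.
Δv₂ = |v_t − v_c| = |0.61463 − 1.1769| = 0.5623 km/s.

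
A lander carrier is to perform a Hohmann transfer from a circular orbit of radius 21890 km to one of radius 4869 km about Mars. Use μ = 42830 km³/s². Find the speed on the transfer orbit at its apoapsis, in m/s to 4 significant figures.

Semi-major axis of the transfer orbit: a_t = (21890 + 4869)/2 = 13379.5 km.
At apoapsis, r = 21890 km.
From the vis-viva equation, v = √[μ(2/r − 1/a_t)] = 0.8438 km/s.

v = 843.8 m/s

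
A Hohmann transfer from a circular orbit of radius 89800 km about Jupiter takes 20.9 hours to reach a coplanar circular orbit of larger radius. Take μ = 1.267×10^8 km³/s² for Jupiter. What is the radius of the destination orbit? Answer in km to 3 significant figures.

Transfer time t = 20.9 hours = 75240 s, and t = π√(a_t³/μ).
So a_t = (μ t²/π²)^(1/3) = (1.267×10^8 × (75240)² / π²)^(1/3) = 4.1731×10^5 km.
Since a_t = (r₁ + r₂)/2, r₂ = 2a_t − r₁ = 2×4.1731×10^5 − 89800 = 7.4482×10^5 km.

r₂ = 7.45×10^5 km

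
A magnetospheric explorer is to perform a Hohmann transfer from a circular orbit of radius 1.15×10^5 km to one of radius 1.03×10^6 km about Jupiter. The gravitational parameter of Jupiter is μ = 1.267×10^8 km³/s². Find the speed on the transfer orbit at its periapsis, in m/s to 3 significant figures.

Transfer-ellipse semi-major axis a_t = (r₁ + r₂)/2 = (1.150×10^5 + 1.030×10^6)/2 = 5.725×10^5 km.
At periapsis, r = 1.150×10^5 km.
Vis-viva: v = √[μ(2/r − 1/a_t)] = √[1.267×10^8 × (2/1.150×10^5 − 1/5.725×10^5)] = 44.52 km/s.

v = 44500 m/s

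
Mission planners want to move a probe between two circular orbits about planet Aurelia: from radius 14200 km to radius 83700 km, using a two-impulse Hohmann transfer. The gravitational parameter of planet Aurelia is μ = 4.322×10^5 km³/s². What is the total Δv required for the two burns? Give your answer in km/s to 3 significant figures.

Δv = 2.75 km/s

Semi-major axis of the transfer orbit: a_t = (14200 + 83700)/2 = 48950 km.
At r₁ the circular-orbit speed is v₁ = √(μ/r₁) = 5.5169 km/s.
Transfer-orbit speed at r₁ (vis-viva equation): v_p = √[μ(2/r₁ − 1/a_t)] = 7.2141 km/s.
First burn Δv₁ = |v_p − v₁| = 1.6972 km/s.
Circular speed at r₂: v₂ = √(μ/r₂) = 2.2724 km/s.
Transfer-orbit speed at r₂: v_a = √[μ(2/r₂ − 1/a_t)] = 1.2239 km/s.
Second burn Δv₂ = |v₂ − v_a| = 1.0485 km/s.
Δv = Δv₁ + Δv₂ = 1.6972 + 1.0485 = 2.746 km/s.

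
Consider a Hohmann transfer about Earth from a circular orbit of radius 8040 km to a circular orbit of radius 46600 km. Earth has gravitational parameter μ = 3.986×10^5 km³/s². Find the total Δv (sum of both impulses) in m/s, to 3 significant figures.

Transfer-ellipse semi-major axis a_t = (r₁ + r₂)/2 = (8040 + 46600)/2 = 27320 km.
Circular speed at r₁: v₁ = √(μ/r₁) = √(3.986×10^5/8040) = 7.041 km/s.
On the transfer ellipse at r₁, v² = μ(2/r − 1/a) gives v_p = √[μ(2/r₁ − 1/a_t)] = 9.196 km/s.
First burn Δv₁ = |v_p − v₁| = 2.155 km/s.
At r₂, v₂ = √(μ/r₂) = 2.925 km/s.
Transfer-orbit speed at r₂: v_a = √[μ(2/r₂ − 1/a_t)] = 1.587 km/s.
Second burn Δv₂ = |v₂ − v_a| = 1.338 km/s.
Δv = Δv₁ + Δv₂ = 2.155 + 1.338 = 3.493 km/s.

Δv = 3490 m/s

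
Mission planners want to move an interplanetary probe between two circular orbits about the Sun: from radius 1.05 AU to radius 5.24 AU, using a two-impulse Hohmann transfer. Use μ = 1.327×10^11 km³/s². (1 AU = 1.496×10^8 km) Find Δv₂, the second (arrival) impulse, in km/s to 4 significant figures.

Δv₂ = 5.493 km/s

In km: r₁ = 1.05 × 1.496×10^8 = 1.5708×10^8 km; r₂ = 5.24 × 1.496×10^8 = 7.83904×10^8 km.
The Hohmann ellipse has a_t = (r₁ + r₂)/2 = 4.70492×10^8 km.
On the circular orbit at r = 7.83904×10^8 km, v_c = √(μ/r) = 13.011 km/s.
Vis-viva on the transfer ellipse at r = 7.83904×10^8 km gives v_t = √[μ(2/r − 1/a_t)] = 7.5178 km/s.
Δv₂ = |v_t − v_c| = |7.5178 − 13.011| = 5.493 km/s.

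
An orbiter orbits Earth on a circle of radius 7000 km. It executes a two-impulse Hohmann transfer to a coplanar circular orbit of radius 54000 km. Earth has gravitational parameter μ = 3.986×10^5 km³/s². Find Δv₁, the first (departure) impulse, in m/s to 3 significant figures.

Δv₁ = 2490 m/s

Transfer-ellipse semi-major axis a_t = (r₁ + r₂)/2 = (7000 + 54000)/2 = 30500 km.
On the circular orbit at r = 7000 km, v_c = √(μ/r) = 7.5460 km/s.
Transfer-orbit speed at the same r (vis-viva, a = a_t): v_t = √[μ(2/r − 1/a_t)] = 10.041 km/s.
Δv₁ = |v_t − v_c| = |10.041 − 7.5460| = 2.495 km/s.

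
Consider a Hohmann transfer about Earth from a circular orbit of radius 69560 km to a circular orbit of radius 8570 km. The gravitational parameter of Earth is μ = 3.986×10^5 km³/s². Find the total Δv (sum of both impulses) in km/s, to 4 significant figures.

Δv = 3.553 km/s

The Hohmann ellipse has a_t = (r₁ + r₂)/2 = 39065 km.
At r₁ the circular-orbit speed is v₁ = √(μ/r₁) = 2.3938 km/s.
On the transfer ellipse at r₁, vis-viva equation gives v_a = √[μ(2/r₁ − 1/a_t)] = 1.1212 km/s.
First burn Δv₁ = |v_a − v₁| = 1.2726 km/s.
Circular speed at r₂: v₂ = √(μ/r₂) = 6.8199 km/s.
Transfer-orbit speed at r₂: v_p = √[μ(2/r₂ − 1/a_t)] = 9.1005 km/s.
Second burn Δv₂ = |v₂ − v_p| = 2.2806 km/s.
Total Δv = Δv₁ + Δv₂ = 3.553 km/s.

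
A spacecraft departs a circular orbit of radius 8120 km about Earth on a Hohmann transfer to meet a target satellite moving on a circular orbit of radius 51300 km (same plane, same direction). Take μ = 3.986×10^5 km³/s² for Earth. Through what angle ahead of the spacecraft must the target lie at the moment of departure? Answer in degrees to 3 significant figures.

φ = 101°

Semi-major axis of the transfer orbit: a_t = (8120 + 51300)/2 = 29710 km.
The half-period of the transfer ellipse is t = π√(a_t³/μ) = 25480 s.
The target's mean motion on its circular orbit is ω₂ = √(μ/r₂³) = 5.434×10^-5 rad/s.
Angle swept by the target during transfer: ω₂·t = 1.3846 rad = 79.33°.
Arrival is 180° from departure on the ellipse, so φ = 180° − 79.33° = 101°.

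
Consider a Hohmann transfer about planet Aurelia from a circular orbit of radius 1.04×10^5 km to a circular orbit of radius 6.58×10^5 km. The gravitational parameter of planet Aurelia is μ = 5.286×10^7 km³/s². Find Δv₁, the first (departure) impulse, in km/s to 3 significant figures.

Semi-major axis of the transfer orbit: a_t = (1.040×10^5 + 6.580×10^5)/2 = 3.810×10^5 km.
On the circular orbit at r = 1.040×10^5 km, v_c = √(μ/r) = 22.545 km/s.
Vis-viva on the transfer ellipse at r = 1.040×10^5 km gives v_t = √[μ(2/r − 1/a_t)] = 29.628 km/s.
Δv₁ = |v_t − v_c| = |29.628 − 22.545| = 7.083 km/s.

Δv₁ = 7.08 km/s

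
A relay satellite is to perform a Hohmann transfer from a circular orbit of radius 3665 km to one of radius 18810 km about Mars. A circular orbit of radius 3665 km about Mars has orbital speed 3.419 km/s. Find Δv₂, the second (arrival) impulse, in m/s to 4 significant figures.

Δv₂ = 647.3 m/s

From the circular-orbit relation v² = μ/r at r = 3665 km: μ = v²r = (3.419)² × 3665 = 42842.2 km³/s².
Semi-major axis of the transfer orbit: a_t = (3665 + 18810)/2 = 11237.5 km.
Circular speed at r = 18810 km: v_c = √(μ/r) = 1.5092 km/s.
Transfer-orbit speed at the same r (vis-viva, a = a_t): v_t = √[μ(2/r − 1/a_t)] = 0.86187 km/s.
Δv₂ = |v_t − v_c| = |0.86187 − 1.5092| = 0.6473 km/s.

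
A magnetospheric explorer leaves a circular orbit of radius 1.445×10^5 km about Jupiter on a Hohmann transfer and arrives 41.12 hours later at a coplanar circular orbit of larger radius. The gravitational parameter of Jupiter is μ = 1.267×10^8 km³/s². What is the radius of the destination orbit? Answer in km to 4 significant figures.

r₂ = 1.166×10^6 km

Transfer time t = 41.12 hours = 1.48032×10^5 s, and t = π√(a_t³/μ).
So a_t = (μ t²/π²)^(1/3) = (1.267×10^8 × (1.48032×10^5)² / π²)^(1/3) = 6.5523×10^5 km.
Since a_t = (r₁ + r₂)/2, r₂ = 2a_t − r₁ = 2×6.5523×10^5 − 1.445×10^5 = 1.16596×10^6 km.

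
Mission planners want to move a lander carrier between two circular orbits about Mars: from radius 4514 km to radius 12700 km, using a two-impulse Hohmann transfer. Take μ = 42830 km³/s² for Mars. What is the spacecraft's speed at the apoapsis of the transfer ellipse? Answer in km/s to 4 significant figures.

v = 1.330 km/s

Semi-major axis of the transfer orbit: a_t = (4514 + 12700)/2 = 8607 km.
At apoapsis, r = 12700 km.
From the vis-viva equation, v = √[μ(2/r − 1/a_t)] = 1.330 km/s.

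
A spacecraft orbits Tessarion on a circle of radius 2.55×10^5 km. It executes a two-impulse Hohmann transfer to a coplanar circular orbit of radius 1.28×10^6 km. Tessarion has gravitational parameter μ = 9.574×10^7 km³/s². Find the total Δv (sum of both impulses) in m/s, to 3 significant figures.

Semi-major axis of the transfer orbit: a_t = (2.550×10^5 + 1.280×10^6)/2 = 7.675×10^5 km.
At r₁ the circular-orbit speed is v₁ = √(μ/r₁) = 19.3766 km/s.
Transfer-orbit speed at r₁ (vis-viva equation): v_p = √[μ(2/r₁ − 1/a_t)] = 25.0232 km/s.
First burn Δv₁ = |v_p − v₁| = 5.647 km/s.
At r₂, v₂ = √(μ/r₂) = 8.6485 km/s.
Transfer-orbit speed at r₂: v_a = √[μ(2/r₂ − 1/a_t)] = 4.9851 km/s.
Second burn Δv₂ = |v₂ − v_a| = 3.663 km/s.
Δv = Δv₁ + Δv₂ = 5.647 + 3.663 = 9.310 km/s.

Δv = 9310 m/s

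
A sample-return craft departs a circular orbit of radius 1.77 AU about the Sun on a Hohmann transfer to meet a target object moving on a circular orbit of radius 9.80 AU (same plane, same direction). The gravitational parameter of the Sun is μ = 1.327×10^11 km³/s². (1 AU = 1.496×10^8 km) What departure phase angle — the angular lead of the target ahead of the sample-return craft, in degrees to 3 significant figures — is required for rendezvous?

In km: r₁ = 1.77 × 1.496×10^8 = 2.64792×10^8 km; r₂ = 9.80 × 1.496×10^8 = 1.46608×10^9 km.
The Hohmann ellipse has a_t = (r₁ + r₂)/2 = 8.65436×10^8 km.
The half-period of the transfer ellipse is t = π√(a_t³/μ) = 2.19567×10^8 s.
Target angular speed ω₂ = √(μ/r₂³) = 6.48932×10^-9 rad/s.
Angle swept by the target during transfer: ω₂·t = 1.4248 rad = 81.64°.
The sample-return craft traverses 180° on the transfer ellipse, so the target must lead by 180° − 81.64° = 98.4°.

φ = 98.4°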